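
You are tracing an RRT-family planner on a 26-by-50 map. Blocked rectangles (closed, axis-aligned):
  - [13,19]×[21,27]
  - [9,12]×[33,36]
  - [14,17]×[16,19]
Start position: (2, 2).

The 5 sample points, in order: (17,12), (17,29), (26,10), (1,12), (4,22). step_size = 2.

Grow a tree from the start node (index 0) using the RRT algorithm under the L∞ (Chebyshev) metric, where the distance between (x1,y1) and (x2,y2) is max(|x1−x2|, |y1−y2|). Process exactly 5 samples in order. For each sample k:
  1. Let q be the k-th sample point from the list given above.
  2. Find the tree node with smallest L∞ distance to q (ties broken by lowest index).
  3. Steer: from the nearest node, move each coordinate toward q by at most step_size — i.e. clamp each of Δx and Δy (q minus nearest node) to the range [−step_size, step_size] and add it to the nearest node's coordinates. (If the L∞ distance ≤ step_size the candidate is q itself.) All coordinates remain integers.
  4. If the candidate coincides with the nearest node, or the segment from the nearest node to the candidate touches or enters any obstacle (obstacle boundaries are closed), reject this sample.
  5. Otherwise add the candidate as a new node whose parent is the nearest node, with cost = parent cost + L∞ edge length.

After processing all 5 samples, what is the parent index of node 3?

1. q=(17,12) nearest=0 d=15 new=(4,4) → add node 1 parent=0 cost=2
2. q=(17,29) nearest=1 d=25 new=(6,6) → add node 2 parent=1 cost=4
3. q=(26,10) nearest=2 d=20 new=(8,8) → add node 3 parent=2 cost=6
4. q=(1,12) nearest=2 d=6 new=(4,8) → add node 4 parent=2 cost=6
5. q=(4,22) nearest=3 d=14 new=(6,10) → add node 5 parent=3 cost=8

Parent of node 3: 2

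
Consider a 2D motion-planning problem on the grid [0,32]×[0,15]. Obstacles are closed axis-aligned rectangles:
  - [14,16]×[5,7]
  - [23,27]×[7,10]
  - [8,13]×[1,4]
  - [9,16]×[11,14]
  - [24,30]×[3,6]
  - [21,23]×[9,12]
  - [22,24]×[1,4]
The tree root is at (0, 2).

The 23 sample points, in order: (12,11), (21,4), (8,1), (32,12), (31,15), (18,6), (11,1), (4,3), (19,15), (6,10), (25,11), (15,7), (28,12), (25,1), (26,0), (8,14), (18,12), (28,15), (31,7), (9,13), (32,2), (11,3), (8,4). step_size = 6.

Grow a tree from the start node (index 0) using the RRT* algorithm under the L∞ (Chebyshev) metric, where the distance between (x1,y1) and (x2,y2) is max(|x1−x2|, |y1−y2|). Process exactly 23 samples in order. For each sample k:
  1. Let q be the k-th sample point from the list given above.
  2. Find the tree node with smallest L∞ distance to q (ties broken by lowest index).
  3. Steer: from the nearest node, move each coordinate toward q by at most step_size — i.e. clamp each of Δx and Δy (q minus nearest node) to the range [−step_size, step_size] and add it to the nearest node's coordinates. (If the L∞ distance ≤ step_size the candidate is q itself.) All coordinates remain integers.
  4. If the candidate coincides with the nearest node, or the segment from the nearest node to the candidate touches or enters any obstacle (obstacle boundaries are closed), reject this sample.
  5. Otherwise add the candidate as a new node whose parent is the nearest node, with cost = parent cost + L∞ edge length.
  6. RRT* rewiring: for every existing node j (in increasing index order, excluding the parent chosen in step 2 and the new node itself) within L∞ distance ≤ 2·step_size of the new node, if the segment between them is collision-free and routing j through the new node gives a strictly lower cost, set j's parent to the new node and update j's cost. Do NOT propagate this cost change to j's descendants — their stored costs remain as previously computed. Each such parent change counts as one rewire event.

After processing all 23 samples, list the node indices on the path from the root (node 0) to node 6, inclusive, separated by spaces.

1. q=(12,11) nearest=0 d=12 new=(6,8) → add node 1 parent=0 cost=6
2. q=(21,4) nearest=1 d=15 new=(12,4) → blocked by [8,13]×[1,4], reject
3. q=(8,1) nearest=1 d=7 new=(8,2) → blocked by [8,13]×[1,4], reject
4. q=(32,12) nearest=1 d=26 new=(12,12) → blocked by [9,16]×[11,14], reject
5. q=(31,15) nearest=1 d=25 new=(12,14) → blocked by [9,16]×[11,14], reject
6. q=(18,6) nearest=1 d=12 new=(12,6) → add node 2 parent=1 cost=12
7. q=(11,1) nearest=2 d=5 new=(11,1) → blocked by [8,13]×[1,4], reject
8. q=(4,3) nearest=0 d=4 new=(4,3) → add node 3 parent=0 cost=4
9. q=(19,15) nearest=2 d=9 new=(18,12) → add node 4 parent=2 cost=18
10. q=(6,10) nearest=1 d=2 new=(6,10) → add node 5 parent=1 cost=8
11. q=(25,11) nearest=4 d=7 new=(24,11) → blocked by [21,23]×[9,12], reject
12. q=(15,7) nearest=2 d=3 new=(15,7) → blocked by [14,16]×[5,7], reject
13. q=(28,12) nearest=4 d=10 new=(24,12) → blocked by [21,23]×[9,12], reject
14. q=(25,1) nearest=4 d=11 new=(24,6) → blocked by [23,27]×[7,10], reject
15. q=(26,0) nearest=4 d=12 new=(24,6) → blocked by [23,27]×[7,10], reject
16. q=(8,14) nearest=5 d=4 new=(8,14) → add node 6 parent=5 cost=12
17. q=(18,12) nearest=4 d=0 → coincident, reject
18. q=(28,15) nearest=4 d=10 new=(24,15) → add node 7 parent=4 cost=24
19. q=(31,7) nearest=7 d=8 new=(30,9) → add node 8 parent=7 cost=30
20. q=(9,13) nearest=6 d=1 new=(9,13) → blocked by [9,16]×[11,14], reject
21. q=(32,2) nearest=8 d=7 new=(32,3) → add node 9 parent=8 cost=36
22. q=(11,3) nearest=2 d=3 new=(11,3) → blocked by [8,13]×[1,4], reject
23. q=(8,4) nearest=1 d=4 new=(8,4) → blocked by [8,13]×[1,4], reject

Path: 0 1 5 6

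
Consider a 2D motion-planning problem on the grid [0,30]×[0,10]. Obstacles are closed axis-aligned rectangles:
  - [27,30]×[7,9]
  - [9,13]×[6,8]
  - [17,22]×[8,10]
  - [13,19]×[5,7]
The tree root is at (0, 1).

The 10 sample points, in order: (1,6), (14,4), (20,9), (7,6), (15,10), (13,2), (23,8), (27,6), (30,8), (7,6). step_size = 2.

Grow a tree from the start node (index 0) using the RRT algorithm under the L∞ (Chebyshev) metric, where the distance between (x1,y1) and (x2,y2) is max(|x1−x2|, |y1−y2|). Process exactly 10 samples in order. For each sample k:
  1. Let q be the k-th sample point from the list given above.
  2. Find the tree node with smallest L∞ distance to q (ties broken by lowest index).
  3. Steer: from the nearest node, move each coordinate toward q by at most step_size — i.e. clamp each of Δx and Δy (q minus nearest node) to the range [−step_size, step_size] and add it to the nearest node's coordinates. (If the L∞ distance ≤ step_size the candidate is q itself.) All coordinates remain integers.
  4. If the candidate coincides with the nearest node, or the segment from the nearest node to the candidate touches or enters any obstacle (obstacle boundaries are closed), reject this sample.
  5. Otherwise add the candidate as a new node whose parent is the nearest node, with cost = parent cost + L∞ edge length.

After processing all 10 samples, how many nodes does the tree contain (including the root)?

1. q=(1,6) nearest=0 d=5 new=(1,3) → add node 1 parent=0 cost=2
2. q=(14,4) nearest=1 d=13 new=(3,4) → add node 2 parent=1 cost=4
3. q=(20,9) nearest=2 d=17 new=(5,6) → add node 3 parent=2 cost=6
4. q=(7,6) nearest=3 d=2 new=(7,6) → add node 4 parent=3 cost=8
5. q=(15,10) nearest=4 d=8 new=(9,8) → blocked by [9,13]×[6,8], reject
6. q=(13,2) nearest=4 d=6 new=(9,4) → add node 5 parent=4 cost=10
7. q=(23,8) nearest=5 d=14 new=(11,6) → blocked by [9,13]×[6,8], reject
8. q=(27,6) nearest=5 d=18 new=(11,6) → blocked by [9,13]×[6,8], reject
9. q=(30,8) nearest=5 d=21 new=(11,6) → blocked by [9,13]×[6,8], reject
10. q=(7,6) nearest=4 d=0 → coincident, reject

Node count: 6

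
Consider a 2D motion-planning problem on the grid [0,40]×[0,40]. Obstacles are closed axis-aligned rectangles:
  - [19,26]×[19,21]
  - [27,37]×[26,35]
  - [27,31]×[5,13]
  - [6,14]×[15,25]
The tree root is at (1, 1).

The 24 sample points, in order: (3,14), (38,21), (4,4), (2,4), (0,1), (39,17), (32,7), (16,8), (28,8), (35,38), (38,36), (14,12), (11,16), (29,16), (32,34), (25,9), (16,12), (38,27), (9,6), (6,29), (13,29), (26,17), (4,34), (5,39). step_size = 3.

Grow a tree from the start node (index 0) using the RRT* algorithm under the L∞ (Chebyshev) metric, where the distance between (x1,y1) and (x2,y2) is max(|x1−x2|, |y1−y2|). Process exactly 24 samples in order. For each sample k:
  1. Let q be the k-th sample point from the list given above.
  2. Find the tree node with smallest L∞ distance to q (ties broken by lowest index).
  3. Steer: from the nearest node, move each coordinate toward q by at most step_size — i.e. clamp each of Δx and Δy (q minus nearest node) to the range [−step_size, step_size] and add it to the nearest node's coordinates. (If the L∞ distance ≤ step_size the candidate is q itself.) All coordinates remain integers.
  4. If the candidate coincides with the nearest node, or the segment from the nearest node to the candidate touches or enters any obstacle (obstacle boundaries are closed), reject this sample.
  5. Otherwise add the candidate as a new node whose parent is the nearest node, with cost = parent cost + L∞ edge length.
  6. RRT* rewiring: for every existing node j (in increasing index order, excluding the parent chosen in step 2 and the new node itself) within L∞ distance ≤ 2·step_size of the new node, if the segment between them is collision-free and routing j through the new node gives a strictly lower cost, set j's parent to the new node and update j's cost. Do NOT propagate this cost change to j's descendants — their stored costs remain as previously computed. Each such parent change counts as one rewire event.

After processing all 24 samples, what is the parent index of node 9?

Parent of node 9: 8

1. q=(3,14) nearest=0 d=13 new=(3,4) → add node 1 parent=0 cost=3
2. q=(38,21) nearest=1 d=35 new=(6,7) → add node 2 parent=1 cost=6
3. q=(4,4) nearest=1 d=1 new=(4,4) → add node 3 parent=1 cost=4
4. q=(2,4) nearest=1 d=1 new=(2,4) → add node 4 parent=1 cost=4
5. q=(0,1) nearest=0 d=1 new=(0,1) → add node 5 parent=0 cost=1
6. q=(39,17) nearest=2 d=33 new=(9,10) → add node 6 parent=2 cost=9
7. q=(32,7) nearest=6 d=23 new=(12,7) → add node 7 parent=6 cost=12
8. q=(16,8) nearest=7 d=4 new=(15,8) → add node 8 parent=7 cost=15
9. q=(28,8) nearest=8 d=13 new=(18,8) → add node 9 parent=8 cost=18
10. q=(35,38) nearest=6 d=28 new=(12,13) → add node 10 parent=6 cost=12
11. q=(38,36) nearest=10 d=26 new=(15,16) → blocked by [6,14]×[15,25], reject
12. q=(14,12) nearest=10 d=2 new=(14,12) → add node 11 parent=10 cost=14
13. q=(11,16) nearest=10 d=3 new=(11,16) → blocked by [6,14]×[15,25], reject
14. q=(29,16) nearest=9 d=11 new=(21,11) → add node 12 parent=9 cost=21
15. q=(32,34) nearest=10 d=21 new=(15,16) → blocked by [6,14]×[15,25], reject
16. q=(25,9) nearest=12 d=4 new=(24,9) → add node 13 parent=12 cost=24
17. q=(16,12) nearest=11 d=2 new=(16,12) → add node 14 parent=11 cost=16
18. q=(38,27) nearest=12 d=17 new=(24,14) → add node 15 parent=12 cost=24
19. q=(9,6) nearest=2 d=3 new=(9,6) → add node 16 parent=2 cost=9
20. q=(6,29) nearest=10 d=16 new=(9,16) → blocked by [6,14]×[15,25], reject
21. q=(13,29) nearest=15 d=15 new=(21,17) → add node 17 parent=15 cost=27
22. q=(26,17) nearest=15 d=3 new=(26,17) → add node 18 parent=15 cost=27
23. q=(4,34) nearest=17 d=17 new=(18,20) → blocked by [19,26]×[19,21], reject
24. q=(5,39) nearest=17 d=22 new=(18,20) → blocked by [19,26]×[19,21], reject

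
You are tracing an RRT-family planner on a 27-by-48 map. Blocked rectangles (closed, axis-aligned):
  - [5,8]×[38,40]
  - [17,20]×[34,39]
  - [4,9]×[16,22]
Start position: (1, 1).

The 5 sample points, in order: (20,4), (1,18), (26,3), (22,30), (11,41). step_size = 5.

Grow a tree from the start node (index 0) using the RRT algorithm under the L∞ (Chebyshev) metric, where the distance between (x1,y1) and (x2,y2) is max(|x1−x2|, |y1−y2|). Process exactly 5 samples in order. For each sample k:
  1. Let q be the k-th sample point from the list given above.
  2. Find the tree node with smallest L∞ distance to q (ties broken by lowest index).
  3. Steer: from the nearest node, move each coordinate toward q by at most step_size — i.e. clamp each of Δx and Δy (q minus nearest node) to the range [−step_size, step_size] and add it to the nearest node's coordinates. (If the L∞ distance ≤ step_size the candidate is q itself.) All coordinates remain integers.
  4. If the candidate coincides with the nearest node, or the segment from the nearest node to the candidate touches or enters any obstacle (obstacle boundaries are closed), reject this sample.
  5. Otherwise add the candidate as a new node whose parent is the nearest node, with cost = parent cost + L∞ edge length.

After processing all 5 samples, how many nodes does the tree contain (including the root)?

1. q=(20,4) nearest=0 d=19 new=(6,4) → add node 1 parent=0 cost=5
2. q=(1,18) nearest=1 d=14 new=(1,9) → add node 2 parent=1 cost=10
3. q=(26,3) nearest=1 d=20 new=(11,3) → add node 3 parent=1 cost=10
4. q=(22,30) nearest=2 d=21 new=(6,14) → add node 4 parent=2 cost=15
5. q=(11,41) nearest=4 d=27 new=(11,19) → blocked by [4,9]×[16,22], reject

Node count: 5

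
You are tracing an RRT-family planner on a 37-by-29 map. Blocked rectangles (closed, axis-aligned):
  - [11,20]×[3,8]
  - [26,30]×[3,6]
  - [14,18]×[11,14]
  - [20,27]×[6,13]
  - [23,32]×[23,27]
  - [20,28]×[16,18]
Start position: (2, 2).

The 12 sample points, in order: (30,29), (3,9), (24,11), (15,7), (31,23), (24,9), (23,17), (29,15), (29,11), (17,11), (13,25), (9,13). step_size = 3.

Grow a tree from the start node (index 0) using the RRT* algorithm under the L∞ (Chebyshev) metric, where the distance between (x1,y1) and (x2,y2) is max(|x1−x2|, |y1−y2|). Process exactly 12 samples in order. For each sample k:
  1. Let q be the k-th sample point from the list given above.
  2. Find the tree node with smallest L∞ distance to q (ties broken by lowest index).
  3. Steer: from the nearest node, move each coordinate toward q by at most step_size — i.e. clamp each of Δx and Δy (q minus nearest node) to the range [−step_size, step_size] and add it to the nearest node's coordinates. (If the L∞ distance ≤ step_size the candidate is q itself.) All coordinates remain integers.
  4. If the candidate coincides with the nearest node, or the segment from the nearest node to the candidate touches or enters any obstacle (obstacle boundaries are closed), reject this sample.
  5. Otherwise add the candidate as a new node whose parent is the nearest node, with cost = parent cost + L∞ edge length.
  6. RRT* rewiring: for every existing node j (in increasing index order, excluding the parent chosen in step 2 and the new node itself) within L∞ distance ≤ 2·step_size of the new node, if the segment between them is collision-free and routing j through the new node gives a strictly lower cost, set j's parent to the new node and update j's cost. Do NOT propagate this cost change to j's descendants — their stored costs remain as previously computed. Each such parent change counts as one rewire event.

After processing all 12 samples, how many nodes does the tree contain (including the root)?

1. q=(30,29) nearest=0 d=28 new=(5,5) → add node 1 parent=0 cost=3
2. q=(3,9) nearest=1 d=4 new=(3,8) → add node 2 parent=1 cost=6
3. q=(24,11) nearest=1 d=19 new=(8,8) → add node 3 parent=1 cost=6
4. q=(15,7) nearest=3 d=7 new=(11,7) → blocked by [11,20]×[3,8], reject
5. q=(31,23) nearest=3 d=23 new=(11,11) → add node 4 parent=3 cost=9
6. q=(24,9) nearest=4 d=13 new=(14,9) → add node 5 parent=4 cost=12
7. q=(23,17) nearest=5 d=9 new=(17,12) → blocked by [14,18]×[11,14], reject
8. q=(29,15) nearest=5 d=15 new=(17,12) → blocked by [14,18]×[11,14], reject
9. q=(29,11) nearest=5 d=15 new=(17,11) → blocked by [14,18]×[11,14], reject
10. q=(17,11) nearest=5 d=3 new=(17,11) → blocked by [14,18]×[11,14], reject
11. q=(13,25) nearest=4 d=14 new=(13,14) → add node 6 parent=4 cost=12
12. q=(9,13) nearest=4 d=2 new=(9,13) → add node 7 parent=4 cost=11

Node count: 8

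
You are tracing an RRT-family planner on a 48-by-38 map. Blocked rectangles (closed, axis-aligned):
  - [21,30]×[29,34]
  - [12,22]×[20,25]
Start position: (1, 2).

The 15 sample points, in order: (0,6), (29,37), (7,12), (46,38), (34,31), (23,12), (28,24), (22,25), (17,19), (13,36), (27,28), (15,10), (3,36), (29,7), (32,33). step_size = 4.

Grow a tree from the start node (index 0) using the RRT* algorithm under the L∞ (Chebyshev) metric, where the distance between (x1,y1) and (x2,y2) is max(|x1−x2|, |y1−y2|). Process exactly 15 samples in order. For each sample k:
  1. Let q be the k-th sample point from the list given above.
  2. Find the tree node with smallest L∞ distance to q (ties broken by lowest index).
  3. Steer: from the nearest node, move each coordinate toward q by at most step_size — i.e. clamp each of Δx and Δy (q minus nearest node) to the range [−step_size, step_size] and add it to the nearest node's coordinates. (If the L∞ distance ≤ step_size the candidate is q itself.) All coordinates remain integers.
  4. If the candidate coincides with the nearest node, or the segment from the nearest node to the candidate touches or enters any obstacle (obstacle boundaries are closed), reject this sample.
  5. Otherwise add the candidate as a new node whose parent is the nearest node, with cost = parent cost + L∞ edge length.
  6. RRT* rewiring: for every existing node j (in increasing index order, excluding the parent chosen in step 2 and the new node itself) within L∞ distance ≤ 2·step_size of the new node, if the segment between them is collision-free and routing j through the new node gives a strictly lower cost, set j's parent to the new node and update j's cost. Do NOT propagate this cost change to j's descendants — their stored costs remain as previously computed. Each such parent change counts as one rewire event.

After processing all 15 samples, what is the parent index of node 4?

1. q=(0,6) nearest=0 d=4 new=(0,6) → add node 1 parent=0 cost=4
2. q=(29,37) nearest=1 d=31 new=(4,10) → add node 2 parent=1 cost=8
3. q=(7,12) nearest=2 d=3 new=(7,12) → add node 3 parent=2 cost=11
4. q=(46,38) nearest=3 d=39 new=(11,16) → add node 4 parent=3 cost=15
5. q=(34,31) nearest=4 d=23 new=(15,20) → blocked by [12,22]×[20,25], reject
6. q=(23,12) nearest=4 d=12 new=(15,12) → add node 5 parent=4 cost=19
7. q=(28,24) nearest=5 d=13 new=(19,16) → add node 6 parent=5 cost=23
8. q=(22,25) nearest=6 d=9 new=(22,20) → blocked by [12,22]×[20,25], reject
9. q=(17,19) nearest=6 d=3 new=(17,19) → add node 7 parent=6 cost=26
10. q=(13,36) nearest=7 d=17 new=(13,23) → blocked by [12,22]×[20,25], reject
11. q=(27,28) nearest=7 d=10 new=(21,23) → blocked by [12,22]×[20,25], reject
12. q=(15,10) nearest=5 d=2 new=(15,10) → add node 8 parent=5 cost=21
13. q=(3,36) nearest=7 d=17 new=(13,23) → blocked by [12,22]×[20,25], reject
14. q=(29,7) nearest=6 d=10 new=(23,12) → add node 9 parent=6 cost=27
15. q=(32,33) nearest=7 d=15 new=(21,23) → blocked by [12,22]×[20,25], reject

Parent of node 4: 3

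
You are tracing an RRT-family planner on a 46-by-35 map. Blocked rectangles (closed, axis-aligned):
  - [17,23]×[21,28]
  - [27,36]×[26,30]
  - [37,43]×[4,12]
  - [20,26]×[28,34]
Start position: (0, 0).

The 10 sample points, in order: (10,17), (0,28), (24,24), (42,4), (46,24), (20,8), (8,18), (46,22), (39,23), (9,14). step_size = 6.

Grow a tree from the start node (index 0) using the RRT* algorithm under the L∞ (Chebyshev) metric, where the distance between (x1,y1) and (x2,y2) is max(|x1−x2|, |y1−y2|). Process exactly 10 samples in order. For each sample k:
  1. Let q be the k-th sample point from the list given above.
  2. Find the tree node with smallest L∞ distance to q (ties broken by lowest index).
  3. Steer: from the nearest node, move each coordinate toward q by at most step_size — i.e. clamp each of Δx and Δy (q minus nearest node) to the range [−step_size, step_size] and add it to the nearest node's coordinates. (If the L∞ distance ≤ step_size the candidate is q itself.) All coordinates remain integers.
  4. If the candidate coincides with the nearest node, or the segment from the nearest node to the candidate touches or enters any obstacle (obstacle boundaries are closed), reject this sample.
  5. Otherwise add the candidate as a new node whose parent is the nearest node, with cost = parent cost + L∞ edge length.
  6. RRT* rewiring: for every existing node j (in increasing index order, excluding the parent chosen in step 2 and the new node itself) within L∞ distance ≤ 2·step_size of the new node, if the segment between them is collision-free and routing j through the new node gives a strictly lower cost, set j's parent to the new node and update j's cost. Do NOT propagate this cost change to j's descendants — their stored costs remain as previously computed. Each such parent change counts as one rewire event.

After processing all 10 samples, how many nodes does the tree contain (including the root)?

Node count: 11

1. q=(10,17) nearest=0 d=17 new=(6,6) → add node 1 parent=0 cost=6
2. q=(0,28) nearest=1 d=22 new=(0,12) → add node 2 parent=1 cost=12
3. q=(24,24) nearest=1 d=18 new=(12,12) → add node 3 parent=1 cost=12
4. q=(42,4) nearest=3 d=30 new=(18,6) → add node 4 parent=3 cost=18
5. q=(46,24) nearest=4 d=28 new=(24,12) → add node 5 parent=4 cost=24
6. q=(20,8) nearest=4 d=2 new=(20,8) → add node 6 parent=4 cost=20
7. q=(8,18) nearest=3 d=6 new=(8,18) → add node 7 parent=3 cost=18
8. q=(46,22) nearest=5 d=22 new=(30,18) → add node 8 parent=5 cost=30
9. q=(39,23) nearest=8 d=9 new=(36,23) → add node 9 parent=8 cost=36
10. q=(9,14) nearest=3 d=3 new=(9,14) → add node 10 parent=3 cost=15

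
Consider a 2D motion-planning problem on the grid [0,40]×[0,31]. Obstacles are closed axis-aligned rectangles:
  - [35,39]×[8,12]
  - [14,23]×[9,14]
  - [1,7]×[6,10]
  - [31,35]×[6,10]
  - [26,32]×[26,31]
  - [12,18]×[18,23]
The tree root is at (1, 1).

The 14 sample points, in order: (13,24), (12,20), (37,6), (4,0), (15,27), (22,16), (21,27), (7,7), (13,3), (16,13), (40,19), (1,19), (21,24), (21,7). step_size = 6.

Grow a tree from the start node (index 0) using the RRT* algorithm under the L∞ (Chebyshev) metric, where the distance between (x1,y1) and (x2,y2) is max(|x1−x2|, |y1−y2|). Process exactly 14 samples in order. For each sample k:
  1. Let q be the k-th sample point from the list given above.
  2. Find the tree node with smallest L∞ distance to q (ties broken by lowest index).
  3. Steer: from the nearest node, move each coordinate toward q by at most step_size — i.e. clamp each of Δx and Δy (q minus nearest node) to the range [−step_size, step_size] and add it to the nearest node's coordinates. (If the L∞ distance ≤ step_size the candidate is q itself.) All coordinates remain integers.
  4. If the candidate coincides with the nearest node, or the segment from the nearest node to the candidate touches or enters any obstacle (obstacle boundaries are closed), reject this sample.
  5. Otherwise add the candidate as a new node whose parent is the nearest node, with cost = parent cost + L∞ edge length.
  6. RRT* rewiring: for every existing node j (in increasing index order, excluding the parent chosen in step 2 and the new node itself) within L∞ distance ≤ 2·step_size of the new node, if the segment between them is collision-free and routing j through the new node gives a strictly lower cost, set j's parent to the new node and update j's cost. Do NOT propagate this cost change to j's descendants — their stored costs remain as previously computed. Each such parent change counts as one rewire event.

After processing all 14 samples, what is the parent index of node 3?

1. q=(13,24) nearest=0 d=23 new=(7,7) → blocked by [1,7]×[6,10], reject
2. q=(12,20) nearest=0 d=19 new=(7,7) → blocked by [1,7]×[6,10], reject
3. q=(37,6) nearest=0 d=36 new=(7,6) → blocked by [1,7]×[6,10], reject
4. q=(4,0) nearest=0 d=3 new=(4,0) → add node 1 parent=0 cost=3
5. q=(15,27) nearest=0 d=26 new=(7,7) → blocked by [1,7]×[6,10], reject
6. q=(22,16) nearest=1 d=18 new=(10,6) → add node 2 parent=1 cost=9
7. q=(21,27) nearest=2 d=21 new=(16,12) → blocked by [14,23]×[9,14], reject
8. q=(7,7) nearest=2 d=3 new=(7,7) → blocked by [1,7]×[6,10], reject
9. q=(13,3) nearest=2 d=3 new=(13,3) → add node 3 parent=2 cost=12
10. q=(16,13) nearest=2 d=7 new=(16,12) → blocked by [14,23]×[9,14], reject
11. q=(40,19) nearest=3 d=27 new=(19,9) → blocked by [14,23]×[9,14], reject
12. q=(1,19) nearest=2 d=13 new=(4,12) → blocked by [1,7]×[6,10], reject
13. q=(21,24) nearest=2 d=18 new=(16,12) → blocked by [14,23]×[9,14], reject
14. q=(21,7) nearest=3 d=8 new=(19,7) → add node 4 parent=3 cost=18

Parent of node 3: 2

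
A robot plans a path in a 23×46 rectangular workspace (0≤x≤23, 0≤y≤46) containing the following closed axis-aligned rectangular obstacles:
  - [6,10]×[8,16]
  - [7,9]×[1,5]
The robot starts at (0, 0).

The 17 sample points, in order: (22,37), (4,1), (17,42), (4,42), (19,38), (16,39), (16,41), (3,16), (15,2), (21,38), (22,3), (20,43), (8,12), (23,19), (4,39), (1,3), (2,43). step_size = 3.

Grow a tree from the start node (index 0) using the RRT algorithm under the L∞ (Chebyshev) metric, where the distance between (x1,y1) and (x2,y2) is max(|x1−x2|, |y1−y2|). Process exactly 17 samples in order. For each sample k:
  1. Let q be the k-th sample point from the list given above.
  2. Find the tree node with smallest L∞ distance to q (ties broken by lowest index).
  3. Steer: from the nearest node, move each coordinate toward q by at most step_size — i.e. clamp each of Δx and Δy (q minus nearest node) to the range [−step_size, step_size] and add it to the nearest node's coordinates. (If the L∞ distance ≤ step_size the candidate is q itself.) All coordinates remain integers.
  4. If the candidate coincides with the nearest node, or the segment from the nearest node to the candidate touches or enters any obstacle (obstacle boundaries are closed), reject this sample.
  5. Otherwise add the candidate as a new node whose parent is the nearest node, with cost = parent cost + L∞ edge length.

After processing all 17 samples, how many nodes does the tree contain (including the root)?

Node count: 9

1. q=(22,37) nearest=0 d=37 new=(3,3) → add node 1 parent=0 cost=3
2. q=(4,1) nearest=1 d=2 new=(4,1) → add node 2 parent=1 cost=5
3. q=(17,42) nearest=1 d=39 new=(6,6) → add node 3 parent=1 cost=6
4. q=(4,42) nearest=3 d=36 new=(4,9) → add node 4 parent=3 cost=9
5. q=(19,38) nearest=4 d=29 new=(7,12) → blocked by [6,10]×[8,16], reject
6. q=(16,39) nearest=4 d=30 new=(7,12) → blocked by [6,10]×[8,16], reject
7. q=(16,41) nearest=4 d=32 new=(7,12) → blocked by [6,10]×[8,16], reject
8. q=(3,16) nearest=4 d=7 new=(3,12) → add node 5 parent=4 cost=12
9. q=(15,2) nearest=3 d=9 new=(9,3) → blocked by [7,9]×[1,5], reject
10. q=(21,38) nearest=5 d=26 new=(6,15) → blocked by [6,10]×[8,16], reject
11. q=(22,3) nearest=3 d=16 new=(9,3) → blocked by [7,9]×[1,5], reject
12. q=(20,43) nearest=5 d=31 new=(6,15) → blocked by [6,10]×[8,16], reject
13. q=(8,12) nearest=4 d=4 new=(7,12) → blocked by [6,10]×[8,16], reject
14. q=(23,19) nearest=3 d=17 new=(9,9) → blocked by [6,10]×[8,16], reject
15. q=(4,39) nearest=5 d=27 new=(4,15) → add node 6 parent=5 cost=15
16. q=(1,3) nearest=1 d=2 new=(1,3) → add node 7 parent=1 cost=5
17. q=(2,43) nearest=6 d=28 new=(2,18) → add node 8 parent=6 cost=18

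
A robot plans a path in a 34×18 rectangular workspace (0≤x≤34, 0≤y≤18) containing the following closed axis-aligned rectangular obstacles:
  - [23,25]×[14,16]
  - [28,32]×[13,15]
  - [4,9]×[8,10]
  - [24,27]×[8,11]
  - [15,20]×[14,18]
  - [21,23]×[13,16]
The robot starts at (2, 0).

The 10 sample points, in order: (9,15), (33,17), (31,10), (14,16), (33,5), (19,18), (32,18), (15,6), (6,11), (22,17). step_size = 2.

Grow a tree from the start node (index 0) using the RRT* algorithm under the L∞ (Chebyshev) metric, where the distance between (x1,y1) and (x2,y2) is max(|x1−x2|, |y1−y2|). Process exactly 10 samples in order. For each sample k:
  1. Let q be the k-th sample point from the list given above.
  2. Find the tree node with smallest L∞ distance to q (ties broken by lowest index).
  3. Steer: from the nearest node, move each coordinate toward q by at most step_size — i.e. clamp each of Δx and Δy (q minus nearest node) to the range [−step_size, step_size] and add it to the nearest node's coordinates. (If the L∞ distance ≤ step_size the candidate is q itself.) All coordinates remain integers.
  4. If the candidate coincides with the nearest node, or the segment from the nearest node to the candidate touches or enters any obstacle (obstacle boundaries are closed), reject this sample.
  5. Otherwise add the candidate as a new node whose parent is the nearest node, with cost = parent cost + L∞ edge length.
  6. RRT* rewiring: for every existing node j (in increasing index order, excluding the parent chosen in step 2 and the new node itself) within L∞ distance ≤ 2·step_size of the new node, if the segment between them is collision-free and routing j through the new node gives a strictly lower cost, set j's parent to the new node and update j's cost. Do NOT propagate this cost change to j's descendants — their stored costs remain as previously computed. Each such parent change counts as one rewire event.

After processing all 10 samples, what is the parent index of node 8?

1. q=(9,15) nearest=0 d=15 new=(4,2) → add node 1 parent=0 cost=2
2. q=(33,17) nearest=1 d=29 new=(6,4) → add node 2 parent=1 cost=4
3. q=(31,10) nearest=2 d=25 new=(8,6) → add node 3 parent=2 cost=6
4. q=(14,16) nearest=3 d=10 new=(10,8) → add node 4 parent=3 cost=8
5. q=(33,5) nearest=4 d=23 new=(12,6) → add node 5 parent=4 cost=10
6. q=(19,18) nearest=4 d=10 new=(12,10) → add node 6 parent=4 cost=10
7. q=(32,18) nearest=5 d=20 new=(14,8) → add node 7 parent=5 cost=12
8. q=(15,6) nearest=7 d=2 new=(15,6) → add node 8 parent=7 cost=14
9. q=(6,11) nearest=4 d=4 new=(8,10) → blocked by [4,9]×[8,10], reject
10. q=(22,17) nearest=7 d=9 new=(16,10) → add node 9 parent=7 cost=14

Parent of node 8: 7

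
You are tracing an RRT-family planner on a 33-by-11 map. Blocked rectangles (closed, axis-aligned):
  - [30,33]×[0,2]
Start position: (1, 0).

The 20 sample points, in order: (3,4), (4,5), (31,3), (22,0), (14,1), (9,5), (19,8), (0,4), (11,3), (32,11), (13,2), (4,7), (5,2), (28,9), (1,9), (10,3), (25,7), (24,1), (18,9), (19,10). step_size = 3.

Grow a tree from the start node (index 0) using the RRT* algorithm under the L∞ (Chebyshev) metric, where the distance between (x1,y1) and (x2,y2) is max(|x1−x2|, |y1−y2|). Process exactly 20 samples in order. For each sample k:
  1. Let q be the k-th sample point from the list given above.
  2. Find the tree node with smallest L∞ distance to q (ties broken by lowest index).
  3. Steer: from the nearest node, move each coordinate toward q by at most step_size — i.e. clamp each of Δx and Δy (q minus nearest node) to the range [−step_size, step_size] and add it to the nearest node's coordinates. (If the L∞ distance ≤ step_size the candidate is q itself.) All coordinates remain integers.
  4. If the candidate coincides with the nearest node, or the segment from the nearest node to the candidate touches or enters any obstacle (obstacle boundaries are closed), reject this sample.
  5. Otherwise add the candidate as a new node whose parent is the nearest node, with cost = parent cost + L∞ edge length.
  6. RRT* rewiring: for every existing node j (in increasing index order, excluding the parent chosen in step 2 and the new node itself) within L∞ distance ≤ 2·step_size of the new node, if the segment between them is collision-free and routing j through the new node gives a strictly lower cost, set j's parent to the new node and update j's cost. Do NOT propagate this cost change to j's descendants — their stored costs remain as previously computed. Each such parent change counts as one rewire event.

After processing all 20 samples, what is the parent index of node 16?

Parent of node 16: 9

1. q=(3,4) nearest=0 d=4 new=(3,3) → add node 1 parent=0 cost=3
2. q=(4,5) nearest=1 d=2 new=(4,5) → add node 2 parent=1 cost=5
3. q=(31,3) nearest=2 d=27 new=(7,3) → add node 3 parent=2 cost=8
4. q=(22,0) nearest=3 d=15 new=(10,0) → add node 4 parent=3 cost=11
5. q=(14,1) nearest=4 d=4 new=(13,1) → add node 5 parent=4 cost=14
6. q=(9,5) nearest=3 d=2 new=(9,5) → add node 6 parent=3 cost=10
7. q=(19,8) nearest=5 d=7 new=(16,4) → add node 7 parent=5 cost=17
8. q=(0,4) nearest=1 d=3 new=(0,4) → add node 8 parent=1 cost=6
9. q=(11,3) nearest=5 d=2 new=(11,3) → add node 9 parent=5 cost=16
10. q=(32,11) nearest=7 d=16 new=(19,7) → add node 10 parent=7 cost=20
11. q=(13,2) nearest=5 d=1 new=(13,2) → add node 11 parent=5 cost=15
12. q=(4,7) nearest=2 d=2 new=(4,7) → add node 12 parent=2 cost=7
13. q=(5,2) nearest=1 d=2 new=(5,2) → add node 13 parent=1 cost=5; rewire 3→13 (7<8); rewire 4→13 (10<11); rewire 6→13 (9<10); rewire 9→13 (11<16)
14. q=(28,9) nearest=10 d=9 new=(22,9) → add node 14 parent=10 cost=23
15. q=(1,9) nearest=12 d=3 new=(1,9) → add node 15 parent=12 cost=10
16. q=(10,3) nearest=9 d=1 new=(10,3) → add node 16 parent=9 cost=12
17. q=(25,7) nearest=14 d=3 new=(25,7) → add node 17 parent=14 cost=26
18. q=(24,1) nearest=10 d=6 new=(22,4) → add node 18 parent=10 cost=23
19. q=(18,9) nearest=10 d=2 new=(18,9) → add node 19 parent=10 cost=22
20. q=(19,10) nearest=19 d=1 new=(19,10) → add node 20 parent=19 cost=23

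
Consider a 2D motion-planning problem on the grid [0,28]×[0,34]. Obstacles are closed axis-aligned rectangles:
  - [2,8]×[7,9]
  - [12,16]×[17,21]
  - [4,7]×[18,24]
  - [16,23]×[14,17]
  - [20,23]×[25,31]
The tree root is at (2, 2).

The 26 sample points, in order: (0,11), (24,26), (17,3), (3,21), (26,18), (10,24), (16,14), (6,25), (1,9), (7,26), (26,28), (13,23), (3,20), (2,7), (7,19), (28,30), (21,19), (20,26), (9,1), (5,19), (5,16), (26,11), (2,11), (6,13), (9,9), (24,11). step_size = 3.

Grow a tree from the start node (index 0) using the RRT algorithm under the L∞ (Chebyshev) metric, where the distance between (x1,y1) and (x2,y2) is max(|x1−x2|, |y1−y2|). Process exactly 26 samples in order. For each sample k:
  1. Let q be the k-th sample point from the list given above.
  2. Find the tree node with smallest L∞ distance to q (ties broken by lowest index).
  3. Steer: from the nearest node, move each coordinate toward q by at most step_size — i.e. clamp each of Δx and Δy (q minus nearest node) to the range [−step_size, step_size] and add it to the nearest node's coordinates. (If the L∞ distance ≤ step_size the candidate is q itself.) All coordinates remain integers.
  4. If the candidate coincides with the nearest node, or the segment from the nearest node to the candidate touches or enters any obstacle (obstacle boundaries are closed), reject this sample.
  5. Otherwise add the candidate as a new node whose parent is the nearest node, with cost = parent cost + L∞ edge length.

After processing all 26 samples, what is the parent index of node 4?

1. q=(0,11) nearest=0 d=9 new=(0,5) → add node 1 parent=0 cost=3
2. q=(24,26) nearest=0 d=24 new=(5,5) → add node 2 parent=0 cost=3
3. q=(17,3) nearest=2 d=12 new=(8,3) → add node 3 parent=2 cost=6
4. q=(3,21) nearest=1 d=16 new=(3,8) → blocked by [2,8]×[7,9], reject
5. q=(26,18) nearest=3 d=18 new=(11,6) → add node 4 parent=3 cost=9
6. q=(10,24) nearest=4 d=18 new=(10,9) → add node 5 parent=4 cost=12
7. q=(16,14) nearest=5 d=6 new=(13,12) → add node 6 parent=5 cost=15
8. q=(6,25) nearest=6 d=13 new=(10,15) → add node 7 parent=6 cost=18
9. q=(1,9) nearest=1 d=4 new=(1,8) → add node 8 parent=1 cost=6
10. q=(7,26) nearest=7 d=11 new=(7,18) → blocked by [4,7]×[18,24], reject
11. q=(26,28) nearest=6 d=16 new=(16,15) → blocked by [16,23]×[14,17], reject
12. q=(13,23) nearest=7 d=8 new=(13,18) → blocked by [12,16]×[17,21], reject
13. q=(3,20) nearest=7 d=7 new=(7,18) → blocked by [4,7]×[18,24], reject
14. q=(2,7) nearest=8 d=1 new=(2,7) → blocked by [2,8]×[7,9], reject
15. q=(7,19) nearest=7 d=4 new=(7,18) → blocked by [4,7]×[18,24], reject
16. q=(28,30) nearest=6 d=18 new=(16,15) → blocked by [16,23]×[14,17], reject
17. q=(21,19) nearest=6 d=8 new=(16,15) → blocked by [16,23]×[14,17], reject
18. q=(20,26) nearest=7 d=11 new=(13,18) → blocked by [12,16]×[17,21], reject
19. q=(9,1) nearest=3 d=2 new=(9,1) → add node 9 parent=3 cost=8
20. q=(5,19) nearest=7 d=5 new=(7,18) → blocked by [4,7]×[18,24], reject
21. q=(5,16) nearest=7 d=5 new=(7,16) → add node 10 parent=7 cost=21
22. q=(26,11) nearest=6 d=13 new=(16,11) → add node 11 parent=6 cost=18
23. q=(2,11) nearest=8 d=3 new=(2,11) → add node 12 parent=8 cost=9
24. q=(6,13) nearest=10 d=3 new=(6,13) → add node 13 parent=10 cost=24
25. q=(9,9) nearest=5 d=1 new=(9,9) → add node 14 parent=5 cost=13
26. q=(24,11) nearest=11 d=8 new=(19,11) → add node 15 parent=11 cost=21

Parent of node 4: 3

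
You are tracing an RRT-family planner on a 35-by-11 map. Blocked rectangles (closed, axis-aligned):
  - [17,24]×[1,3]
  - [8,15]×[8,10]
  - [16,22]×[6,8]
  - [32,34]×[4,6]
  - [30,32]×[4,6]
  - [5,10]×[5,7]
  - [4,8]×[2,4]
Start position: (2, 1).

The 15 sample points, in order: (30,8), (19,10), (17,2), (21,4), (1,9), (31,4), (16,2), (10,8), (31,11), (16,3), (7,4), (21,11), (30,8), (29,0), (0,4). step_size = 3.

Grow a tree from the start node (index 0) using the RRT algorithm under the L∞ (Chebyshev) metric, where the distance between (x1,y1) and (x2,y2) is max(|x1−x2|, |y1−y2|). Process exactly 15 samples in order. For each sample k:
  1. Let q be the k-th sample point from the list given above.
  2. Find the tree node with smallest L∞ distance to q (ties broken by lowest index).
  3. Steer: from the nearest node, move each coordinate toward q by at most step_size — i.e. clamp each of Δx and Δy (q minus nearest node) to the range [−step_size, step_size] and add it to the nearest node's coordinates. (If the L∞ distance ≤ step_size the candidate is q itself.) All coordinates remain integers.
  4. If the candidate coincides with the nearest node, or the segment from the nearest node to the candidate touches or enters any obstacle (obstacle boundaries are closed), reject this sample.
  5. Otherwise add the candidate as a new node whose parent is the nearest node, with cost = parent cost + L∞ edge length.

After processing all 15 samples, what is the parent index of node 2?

1. q=(30,8) nearest=0 d=28 new=(5,4) → blocked by [4,8]×[2,4], reject
2. q=(19,10) nearest=0 d=17 new=(5,4) → blocked by [4,8]×[2,4], reject
3. q=(17,2) nearest=0 d=15 new=(5,2) → blocked by [4,8]×[2,4], reject
4. q=(21,4) nearest=0 d=19 new=(5,4) → blocked by [4,8]×[2,4], reject
5. q=(1,9) nearest=0 d=8 new=(1,4) → add node 1 parent=0 cost=3
6. q=(31,4) nearest=0 d=29 new=(5,4) → blocked by [4,8]×[2,4], reject
7. q=(16,2) nearest=0 d=14 new=(5,2) → blocked by [4,8]×[2,4], reject
8. q=(10,8) nearest=0 d=8 new=(5,4) → blocked by [4,8]×[2,4], reject
9. q=(31,11) nearest=0 d=29 new=(5,4) → blocked by [4,8]×[2,4], reject
10. q=(16,3) nearest=0 d=14 new=(5,3) → blocked by [4,8]×[2,4], reject
11. q=(7,4) nearest=0 d=5 new=(5,4) → blocked by [4,8]×[2,4], reject
12. q=(21,11) nearest=0 d=19 new=(5,4) → blocked by [4,8]×[2,4], reject
13. q=(30,8) nearest=0 d=28 new=(5,4) → blocked by [4,8]×[2,4], reject
14. q=(29,0) nearest=0 d=27 new=(5,0) → add node 2 parent=0 cost=3
15. q=(0,4) nearest=1 d=1 new=(0,4) → add node 3 parent=1 cost=4

Parent of node 2: 0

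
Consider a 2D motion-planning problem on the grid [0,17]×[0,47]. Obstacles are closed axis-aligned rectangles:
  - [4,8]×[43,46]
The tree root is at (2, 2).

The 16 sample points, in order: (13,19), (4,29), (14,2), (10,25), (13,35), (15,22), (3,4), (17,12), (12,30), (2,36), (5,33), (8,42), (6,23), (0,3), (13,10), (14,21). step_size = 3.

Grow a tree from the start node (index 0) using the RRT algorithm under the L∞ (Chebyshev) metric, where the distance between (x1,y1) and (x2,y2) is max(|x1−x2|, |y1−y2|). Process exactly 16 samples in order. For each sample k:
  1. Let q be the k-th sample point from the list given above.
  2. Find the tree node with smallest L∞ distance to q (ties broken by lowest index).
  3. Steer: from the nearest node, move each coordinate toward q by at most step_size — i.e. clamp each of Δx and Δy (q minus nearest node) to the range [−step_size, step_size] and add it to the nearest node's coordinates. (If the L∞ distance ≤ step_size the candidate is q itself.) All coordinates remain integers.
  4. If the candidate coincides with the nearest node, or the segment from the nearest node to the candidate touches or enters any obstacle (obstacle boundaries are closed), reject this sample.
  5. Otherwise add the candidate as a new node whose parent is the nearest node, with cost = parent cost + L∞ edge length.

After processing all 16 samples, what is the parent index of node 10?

Parent of node 10: 9

1. q=(13,19) nearest=0 d=17 new=(5,5) → add node 1 parent=0 cost=3
2. q=(4,29) nearest=1 d=24 new=(4,8) → add node 2 parent=1 cost=6
3. q=(14,2) nearest=1 d=9 new=(8,2) → add node 3 parent=1 cost=6
4. q=(10,25) nearest=2 d=17 new=(7,11) → add node 4 parent=2 cost=9
5. q=(13,35) nearest=4 d=24 new=(10,14) → add node 5 parent=4 cost=12
6. q=(15,22) nearest=5 d=8 new=(13,17) → add node 6 parent=5 cost=15
7. q=(3,4) nearest=0 d=2 new=(3,4) → add node 7 parent=0 cost=2
8. q=(17,12) nearest=6 d=5 new=(16,14) → add node 8 parent=6 cost=18
9. q=(12,30) nearest=6 d=13 new=(12,20) → add node 9 parent=6 cost=18
10. q=(2,36) nearest=9 d=16 new=(9,23) → add node 10 parent=9 cost=21
11. q=(5,33) nearest=10 d=10 new=(6,26) → add node 11 parent=10 cost=24
12. q=(8,42) nearest=11 d=16 new=(8,29) → add node 12 parent=11 cost=27
13. q=(6,23) nearest=10 d=3 new=(6,23) → add node 13 parent=10 cost=24
14. q=(0,3) nearest=0 d=2 new=(0,3) → add node 14 parent=0 cost=2
15. q=(13,10) nearest=5 d=4 new=(13,11) → add node 15 parent=5 cost=15
16. q=(14,21) nearest=9 d=2 new=(14,21) → add node 16 parent=9 cost=20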